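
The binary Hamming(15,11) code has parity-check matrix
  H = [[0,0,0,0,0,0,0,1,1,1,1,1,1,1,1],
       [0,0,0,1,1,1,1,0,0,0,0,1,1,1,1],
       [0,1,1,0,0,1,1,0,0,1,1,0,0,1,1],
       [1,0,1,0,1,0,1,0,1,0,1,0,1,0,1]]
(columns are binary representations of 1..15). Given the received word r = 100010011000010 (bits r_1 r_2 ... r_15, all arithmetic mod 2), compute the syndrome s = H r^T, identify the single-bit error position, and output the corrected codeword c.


s = (1, 0, 1, 1)^T, error position = 11, corrected codeword c = 100010011010010

Compute s = H r^T mod 2 one row at a time:
  s_1 = 1 + 1 + 0 + 0 + 0 + 0 + 1 + 0 = 3 ≡ 1 (mod 2).
  s_2 = 0 + 1 + 0 + 0 + 0 + 0 + 1 + 0 = 2 ≡ 0 (mod 2).
  s_3 = 0 + 0 + 0 + 0 + 0 + 0 + 1 + 0 = 1 ≡ 1 (mod 2).
  s_4 = 1 + 0 + 1 + 0 + 1 + 0 + 0 + 0 = 3 ≡ 1 (mod 2).
s = (1, 0, 1, 1)^T — this equals column 11 of H (binary 1011), so error is at position 11.
Correct: flip bit 11 of r = 100010011000010 to get c = 100010011010010.


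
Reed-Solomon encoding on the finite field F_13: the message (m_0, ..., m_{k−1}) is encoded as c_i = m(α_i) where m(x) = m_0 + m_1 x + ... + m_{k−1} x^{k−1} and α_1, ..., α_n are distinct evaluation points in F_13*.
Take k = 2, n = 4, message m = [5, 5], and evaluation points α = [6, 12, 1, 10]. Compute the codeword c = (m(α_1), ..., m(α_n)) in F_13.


c = [9, 0, 10, 3]

Message polynomial: m(x) = 5 + 5·x (mod 13).
For each evaluation point α_i, compute m(α_i) mod 13:
  α_1 = 6: Horner steps 5 → 9, so m(6) = 9.
  α_2 = 12: Horner steps 5 → 0, so m(12) = 0.
  α_3 = 1: Horner steps 5 → 10, so m(1) = 10.
  α_4 = 10: Horner steps 5 → 3, so m(10) = 3.
Codeword c = [9, 0, 10, 3] ∈ F_13^4.


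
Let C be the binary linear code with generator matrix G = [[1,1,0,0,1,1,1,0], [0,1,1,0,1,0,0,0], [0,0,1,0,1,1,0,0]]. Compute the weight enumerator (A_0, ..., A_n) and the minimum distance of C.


Weight distribution: A_0 = 1, A_2 = 1, A_3 = 3, A_4 = 2, A_5 = 1. Minimum distance d = 2.

Enumerate all 2^3 = 8 messages m ∈ F_2^3.
For each, compute codeword c = mG in F_2^8, then tally its weight.
  m = 000 → c = 00000000, weight = 0.
  m = 100 → c = 11001110, weight = 5.
  m = 010 → c = 01101000, weight = 3.
  m = 110 → c = 10100110, weight = 4.
  m = 001 → c = 00101100, weight = 3.
  m = 101 → c = 11100010, weight = 4.
  m = 011 → c = 01000100, weight = 2.
  m = 111 → c = 10001010, weight = 3.
Tally weights:
  weight 0: 1 codewords.
  weight 2: 1 codewords.
  weight 3: 3 codewords.
  weight 4: 2 codewords.
  weight 5: 1 codewords.
Minimum distance d = smallest w > 0 with A_w > 0 = 2.
Sanity: Σ A_w = 8 = 2^3 = 8 ✓.


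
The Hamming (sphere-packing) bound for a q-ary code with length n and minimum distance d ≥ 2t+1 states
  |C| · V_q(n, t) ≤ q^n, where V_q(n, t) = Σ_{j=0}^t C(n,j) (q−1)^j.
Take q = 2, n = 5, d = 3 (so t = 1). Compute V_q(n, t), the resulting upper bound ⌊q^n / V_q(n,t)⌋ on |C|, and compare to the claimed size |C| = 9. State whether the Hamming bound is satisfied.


V_q(n, t) = 6, q^n = 32, Hamming bound = 5, |C| = 9 > bound (violated).

Step 1: Compute V_q(n, t) = Σ_{j=0}^1 C(n, j) (q−1)^j.
  j = 0: C(5,0)·(1)^0 = 1·1 = 1.
  j = 1: C(5,1)·(1)^1 = 5·1 = 5.
  V_q(n, t) = 1 + 5 = 6.
Step 2: q^n = 2^5 = 32.
Step 3: Hamming bound ⌊q^n / V_q(n,t)⌋ = ⌊32/6⌋ = 5.
Step 4: Compare |C| = 9 to 5: violated.
The claimed |C| lies above the Hamming bound, so no 2-ary code of length 5 with d ≥ 3 can have 9 codewords.


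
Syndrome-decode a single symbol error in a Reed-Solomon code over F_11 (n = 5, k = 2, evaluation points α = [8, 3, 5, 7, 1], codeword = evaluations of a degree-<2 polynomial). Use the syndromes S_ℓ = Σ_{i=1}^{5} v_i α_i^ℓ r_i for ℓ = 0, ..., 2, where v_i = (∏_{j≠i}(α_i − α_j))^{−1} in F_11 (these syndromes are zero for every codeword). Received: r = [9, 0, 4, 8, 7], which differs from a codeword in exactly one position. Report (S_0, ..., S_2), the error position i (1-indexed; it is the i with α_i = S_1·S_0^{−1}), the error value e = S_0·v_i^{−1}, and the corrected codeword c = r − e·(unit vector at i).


S = (9, 6, 4), error at position 1, error magnitude e = 10, c = [10, 0, 4, 8, 7].

Step 1: column multipliers v_i = (∏_{j≠i}(α_i − α_j))^{−1} mod 11.
  i = 1 (α = 8): (8−3)(8−5)(8−7)(8−1) = 5·3·1·7 = 105 ≡ 6, so v_1 = 6^{−1} = 2 (mod 11).
  i = 2 (α = 3): (3−8)(3−5)(3−7)(3−1) = (−5)·(−2)·(−4)·2 = −80 ≡ 8, so v_2 = 8^{−1} = 7 (mod 11).
  i = 3 (α = 5): (5−8)(5−3)(5−7)(5−1) = (−3)·2·(−2)·4 = 48 ≡ 4, so v_3 = 4^{−1} = 3 (mod 11).
  i = 4 (α = 7): (7−8)(7−3)(7−5)(7−1) = (−1)·4·2·6 = −48 ≡ 7, so v_4 = 7^{−1} = 8 (mod 11).
  i = 5 (α = 1): (1−8)(1−3)(1−5)(1−7) = (−7)·(−2)·(−4)·(−6) = 336 ≡ 6, so v_5 = 6^{−1} = 2 (mod 11).
  v = [2, 7, 3, 8, 2].
Step 2: syndromes of r = [9, 0, 4, 8, 7] (all sums mod 11).
  S_0 = Σ v_i r_i = 2·9 + 7·0 + 3·4 + 8·8 + 2·7 = 108 ≡ 9.
  S_1 = Σ v_i α_i r_i = 2·8·9 + 7·3·0 + 3·5·4 + 8·7·8 + 2·1·7 = 666 ≡ 6.
  α_i^2 mod 11 = [9, 9, 3, 5, 1].
  S_2 = Σ v_i α_i^2 r_i = 2·9·9 + 7·9·0 + 3·3·4 + 8·5·8 + 2·1·7 = 532 ≡ 4.
  S = (9, 6, 4) ≠ 0, so r is not a codeword (an error is present).
Step 3: locate the error. For a single error e at position i, S_ℓ = v_i·e·α_i^ℓ, so α_err = S_1/S_0.
  S_0^{−1} = 9^{−1} = 5 (mod 11), so α_err = 6·5 = 30 ≡ 8 = α_1. Error position i = 1.
  Consistency check: S_2/S_1 = 4·2 = 8 ≡ 8 = α_err ✓ (single-error assumption holds).
Step 4: error magnitude e = S_0/v_1 = S_0·∏_{j≠1}(α_1 − α_j) = 9·6 = 54 ≡ 10 (mod 11).
Step 5: correct position 1: c_1 = r_1 − e = 9 − 10 ≡ 10 (mod 11). Hence c = [10, 0, 4, 8, 7].
  Check: interpolating c through the α_i gives m(x) = 5 + 2·x (degree < 2) with m(α_i) = c_i for every i, so c is indeed a codeword.


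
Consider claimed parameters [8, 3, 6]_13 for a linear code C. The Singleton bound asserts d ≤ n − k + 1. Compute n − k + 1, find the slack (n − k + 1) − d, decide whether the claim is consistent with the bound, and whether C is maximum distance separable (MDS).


Singleton RHS = n − k + 1 = 6, slack = 0, bound satisfied, MDS.

Singleton bound: d ≤ n − k + 1.
Here n = 8, k = 3, so n − k + 1 = 6.
Given d = 6, check d ≤ 6: YES.
Slack = (n − k + 1) − d = 0.
The code is MDS (slack = 0).
Description: the claimed parameters are [8, 3, 6]_13; such a code would be MDS (meets Singleton bound).


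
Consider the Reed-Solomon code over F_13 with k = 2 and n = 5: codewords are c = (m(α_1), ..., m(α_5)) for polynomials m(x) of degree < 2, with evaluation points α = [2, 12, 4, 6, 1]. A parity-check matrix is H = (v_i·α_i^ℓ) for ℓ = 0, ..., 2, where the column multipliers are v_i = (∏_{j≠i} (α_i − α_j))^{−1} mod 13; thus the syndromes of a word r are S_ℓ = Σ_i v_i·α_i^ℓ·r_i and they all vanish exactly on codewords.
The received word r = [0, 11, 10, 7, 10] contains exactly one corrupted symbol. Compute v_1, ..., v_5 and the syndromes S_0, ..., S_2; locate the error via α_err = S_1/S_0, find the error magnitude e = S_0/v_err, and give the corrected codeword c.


S = (6, 6, 6), error at position 5, error magnitude e = 2, c = [0, 11, 10, 7, 8].

Step 1: column multipliers v_i = (∏_{j≠i}(α_i − α_j))^{−1} mod 13.
  i = 1 (α = 2): (2−12)(2−4)(2−6)(2−1) = (−10)·(−2)·(−4)·1 = −80 ≡ 11, so v_1 = 11^{−1} = 6 (mod 13).
  i = 2 (α = 12): (12−2)(12−4)(12−6)(12−1) = 10·8·6·11 = 5280 ≡ 2, so v_2 = 2^{−1} = 7 (mod 13).
  i = 3 (α = 4): (4−2)(4−12)(4−6)(4−1) = 2·(−8)·(−2)·3 = 96 ≡ 5, so v_3 = 5^{−1} = 8 (mod 13).
  i = 4 (α = 6): (6−2)(6−12)(6−4)(6−1) = 4·(−6)·2·5 = −240 ≡ 7, so v_4 = 7^{−1} = 2 (mod 13).
  i = 5 (α = 1): (1−2)(1−12)(1−4)(1−6) = (−1)·(−11)·(−3)·(−5) = 165 ≡ 9, so v_5 = 9^{−1} = 3 (mod 13).
  v = [6, 7, 8, 2, 3].
Step 2: syndromes of r = [0, 11, 10, 7, 10] (all sums mod 13).
  S_0 = Σ v_i r_i = 6·0 + 7·11 + 8·10 + 2·7 + 3·10 = 201 ≡ 6.
  S_1 = Σ v_i α_i r_i = 6·2·0 + 7·12·11 + 8·4·10 + 2·6·7 + 3·1·10 = 1358 ≡ 6.
  α_i^2 mod 13 = [4, 1, 3, 10, 1].
  S_2 = Σ v_i α_i^2 r_i = 6·4·0 + 7·1·11 + 8·3·10 + 2·10·7 + 3·1·10 = 487 ≡ 6.
  S = (6, 6, 6) ≠ 0, so r is not a codeword (an error is present).
Step 3: locate the error. For a single error e at position i, S_ℓ = v_i·e·α_i^ℓ, so α_err = S_1/S_0.
  S_0^{−1} = 6^{−1} = 11 (mod 13), so α_err = 6·11 = 66 ≡ 1 = α_5. Error position i = 5.
  Consistency check: S_2/S_1 = 6·11 = 66 ≡ 1 = α_err ✓ (single-error assumption holds).
Step 4: error magnitude e = S_0/v_5 = S_0·∏_{j≠5}(α_5 − α_j) = 6·9 = 54 ≡ 2 (mod 13).
Step 5: correct position 5: c_5 = r_5 − e = 10 − 2 ≡ 8 (mod 13). Hence c = [0, 11, 10, 7, 8].
  Check: interpolating c through the α_i gives m(x) = 3 + 5·x (degree < 2) with m(α_i) = c_i for every i, so c is indeed a codeword.


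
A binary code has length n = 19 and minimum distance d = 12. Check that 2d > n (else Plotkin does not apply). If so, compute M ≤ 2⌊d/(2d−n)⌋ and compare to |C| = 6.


Plotkin bound M ≤ 4; given |C| = 6 > bound (violated).

Check applicability: 2d = 24, n = 19.
2d − n = 5 > 0, so Plotkin applies.
Compute d/(2d−n) = 12/5 ≈ 2.4000.
⌊d/(2d−n)⌋ = 2.
Plotkin bound: M ≤ 2·2 = 4.
Given |C| = 6, check: VIOLATED.
This |C| is above the Plotkin bound, so no binary code with n = 19, d = 12 and 6 codewords exists.


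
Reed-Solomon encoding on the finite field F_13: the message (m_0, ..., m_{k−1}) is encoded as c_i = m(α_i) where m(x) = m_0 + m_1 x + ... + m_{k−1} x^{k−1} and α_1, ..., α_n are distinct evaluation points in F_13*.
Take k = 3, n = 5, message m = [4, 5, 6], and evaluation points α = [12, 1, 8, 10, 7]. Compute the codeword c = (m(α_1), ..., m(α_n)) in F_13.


c = [5, 2, 12, 4, 8]

Message polynomial: m(x) = 4 + 5·x + 6·x^2 (mod 13).
For each evaluation point α_i, compute m(α_i) mod 13:
  α_1 = 12: Horner steps 6 → 12 → 5, so m(12) = 5.
  α_2 = 1: Horner steps 6 → 11 → 2, so m(1) = 2.
  α_3 = 8: Horner steps 6 → 1 → 12, so m(8) = 12.
  α_4 = 10: Horner steps 6 → 0 → 4, so m(10) = 4.
  α_5 = 7: Horner steps 6 → 8 → 8, so m(7) = 8.
Codeword c = [5, 2, 12, 4, 8] ∈ F_13^5.


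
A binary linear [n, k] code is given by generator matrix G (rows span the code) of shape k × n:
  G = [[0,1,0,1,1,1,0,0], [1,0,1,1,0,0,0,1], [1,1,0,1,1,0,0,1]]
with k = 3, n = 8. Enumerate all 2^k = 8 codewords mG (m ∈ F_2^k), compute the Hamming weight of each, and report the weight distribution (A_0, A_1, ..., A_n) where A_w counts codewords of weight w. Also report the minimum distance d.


Weight distribution: A_0 = 1, A_3 = 3, A_4 = 2, A_5 = 1, A_6 = 1. Minimum distance d = 3.

Enumerate all 2^3 = 8 messages m ∈ F_2^3.
For each, compute codeword c = mG in F_2^8, then tally its weight.
  m = 000 → c = 00000000, weight = 0.
  m = 100 → c = 01011100, weight = 4.
  m = 010 → c = 10110001, weight = 4.
  m = 110 → c = 11101101, weight = 6.
  m = 001 → c = 11011001, weight = 5.
  m = 101 → c = 10000101, weight = 3.
  m = 011 → c = 01101000, weight = 3.
  m = 111 → c = 00110100, weight = 3.
Tally weights:
  weight 0: 1 codewords.
  weight 3: 3 codewords.
  weight 4: 2 codewords.
  weight 5: 1 codewords.
  weight 6: 1 codewords.
Minimum distance d = smallest w > 0 with A_w > 0 = 3.
Sanity: Σ A_w = 8 = 2^3 = 8 ✓.


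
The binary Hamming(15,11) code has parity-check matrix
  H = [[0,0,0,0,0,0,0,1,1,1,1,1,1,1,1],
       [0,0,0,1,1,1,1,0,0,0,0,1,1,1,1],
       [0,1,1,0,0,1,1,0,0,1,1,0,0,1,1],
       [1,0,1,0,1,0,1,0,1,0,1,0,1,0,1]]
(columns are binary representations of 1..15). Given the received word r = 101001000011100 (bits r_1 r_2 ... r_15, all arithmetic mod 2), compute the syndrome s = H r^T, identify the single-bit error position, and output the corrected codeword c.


s = (1, 1, 1, 0)^T, error position = 14, corrected codeword c = 101001000011110

Compute s = H r^T mod 2 one row at a time:
  s_1 = 0 + 0 + 0 + 1 + 1 + 1 + 0 + 0 = 3 ≡ 1 (mod 2).
  s_2 = 0 + 0 + 1 + 0 + 1 + 1 + 0 + 0 = 3 ≡ 1 (mod 2).
  s_3 = 0 + 1 + 1 + 0 + 0 + 1 + 0 + 0 = 3 ≡ 1 (mod 2).
  s_4 = 1 + 1 + 0 + 0 + 0 + 1 + 1 + 0 = 4 ≡ 0 (mod 2).
s = (1, 1, 1, 0)^T — this equals column 14 of H (binary 1110), so error is at position 14.
Correct: flip bit 14 of r = 101001000011100 to get c = 101001000011110.


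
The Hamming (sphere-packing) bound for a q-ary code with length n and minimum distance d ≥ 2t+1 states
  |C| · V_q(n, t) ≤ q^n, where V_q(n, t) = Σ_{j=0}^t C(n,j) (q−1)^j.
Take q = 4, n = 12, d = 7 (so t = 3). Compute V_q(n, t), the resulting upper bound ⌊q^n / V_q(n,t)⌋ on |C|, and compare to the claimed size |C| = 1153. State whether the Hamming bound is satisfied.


V_q(n, t) = 6571, q^n = 16777216, Hamming bound = 2553, |C| = 1153 ≤ bound (satisfied).

Step 1: Compute V_q(n, t) = Σ_{j=0}^3 C(n, j) (q−1)^j.
  j = 0: C(12,0)·(3)^0 = 1·1 = 1.
  j = 1: C(12,1)·(3)^1 = 12·3 = 36.
  j = 2: C(12,2)·(3)^2 = 66·9 = 594.
  j = 3: C(12,3)·(3)^3 = 220·27 = 5940.
  V_q(n, t) = 1 + 36 + 594 + 5940 = 6571.
Step 2: q^n = 4^12 = 16777216.
Step 3: Hamming bound ⌊q^n / V_q(n,t)⌋ = ⌊16777216/6571⌋ = 2553.
Step 4: Compare |C| = 1153 to 2553: satisfied.
The claimed |C| lies below the Hamming bound.


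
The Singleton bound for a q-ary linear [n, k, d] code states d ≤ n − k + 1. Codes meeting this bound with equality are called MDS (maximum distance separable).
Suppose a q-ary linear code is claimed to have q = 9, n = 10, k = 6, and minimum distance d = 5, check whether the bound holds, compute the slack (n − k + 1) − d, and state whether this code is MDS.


Singleton RHS = n − k + 1 = 5, slack = 0, bound satisfied, MDS.

Singleton bound: d ≤ n − k + 1.
Here n = 10, k = 6, so n − k + 1 = 5.
Given d = 5, check d ≤ 5: YES.
Slack = (n − k + 1) − d = 0.
The code is MDS (slack = 0).
Description: the claimed parameters are [10, 6, 5]_9; such a code would be MDS (meets Singleton bound).


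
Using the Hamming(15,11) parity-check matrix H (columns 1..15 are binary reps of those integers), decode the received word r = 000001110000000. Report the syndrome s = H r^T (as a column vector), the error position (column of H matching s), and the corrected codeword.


s = (1, 0, 0, 1)^T, error position = 9, corrected codeword c = 000001111000000

Compute s = H r^T mod 2 one row at a time:
  s_1 = 1 + 0 + 0 + 0 + 0 + 0 + 0 + 0 = 1 ≡ 1 (mod 2).
  s_2 = 0 + 0 + 1 + 1 + 0 + 0 + 0 + 0 = 2 ≡ 0 (mod 2).
  s_3 = 0 + 0 + 1 + 1 + 0 + 0 + 0 + 0 = 2 ≡ 0 (mod 2).
  s_4 = 0 + 0 + 0 + 1 + 0 + 0 + 0 + 0 = 1 ≡ 1 (mod 2).
s = (1, 0, 0, 1)^T — this equals column 9 of H (binary 1001), so error is at position 9.
Correct: flip bit 9 of r = 000001110000000 to get c = 000001111000000.


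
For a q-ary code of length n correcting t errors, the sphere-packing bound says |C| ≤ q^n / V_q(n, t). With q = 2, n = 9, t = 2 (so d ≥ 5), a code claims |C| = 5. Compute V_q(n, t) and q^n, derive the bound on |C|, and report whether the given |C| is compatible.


V_q(n, t) = 46, q^n = 512, Hamming bound = 11, |C| = 5 ≤ bound (satisfied).

Step 1: Compute V_q(n, t) = Σ_{j=0}^2 C(n, j) (q−1)^j.
  j = 0: C(9,0)·(1)^0 = 1·1 = 1.
  j = 1: C(9,1)·(1)^1 = 9·1 = 9.
  j = 2: C(9,2)·(1)^2 = 36·1 = 36.
  V_q(n, t) = 1 + 9 + 36 = 46.
Step 2: q^n = 2^9 = 512.
Step 3: Hamming bound ⌊q^n / V_q(n,t)⌋ = ⌊512/46⌋ = 11.
Step 4: Compare |C| = 5 to 11: satisfied.
The claimed |C| lies below the Hamming bound.


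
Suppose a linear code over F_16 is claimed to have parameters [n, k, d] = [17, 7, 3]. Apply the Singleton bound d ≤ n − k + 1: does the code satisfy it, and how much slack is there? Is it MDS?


Singleton RHS = n − k + 1 = 11, slack = 8, bound satisfied, not MDS.

Singleton bound: d ≤ n − k + 1.
Here n = 17, k = 7, so n − k + 1 = 11.
Given d = 3, check d ≤ 11: YES.
Slack = (n − k + 1) − d = 8.
The code is NOT MDS (slack = 8 > 0).
Description: the claimed parameters are [17, 7, 3]_16; such a code would be non-MDS.


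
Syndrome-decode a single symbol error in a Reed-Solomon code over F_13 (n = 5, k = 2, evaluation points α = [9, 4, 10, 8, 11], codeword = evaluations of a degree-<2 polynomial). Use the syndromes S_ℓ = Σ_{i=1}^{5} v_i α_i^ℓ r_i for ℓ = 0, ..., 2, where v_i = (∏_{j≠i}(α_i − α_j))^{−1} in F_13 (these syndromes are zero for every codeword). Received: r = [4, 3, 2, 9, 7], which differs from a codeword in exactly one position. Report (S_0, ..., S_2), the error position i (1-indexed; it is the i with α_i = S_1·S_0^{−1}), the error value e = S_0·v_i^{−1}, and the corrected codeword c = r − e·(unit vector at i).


S = (3, 4, 1), error at position 3, error magnitude e = 3, c = [4, 3, 12, 9, 7].

Step 1: column multipliers v_i = (∏_{j≠i}(α_i − α_j))^{−1} mod 13.
  i = 1 (α = 9): (9−4)(9−10)(9−8)(9−11) = 5·(−1)·1·(−2) = 10 ≡ 10, so v_1 = 10^{−1} = 4 (mod 13).
  i = 2 (α = 4): (4−9)(4−10)(4−8)(4−11) = (−5)·(−6)·(−4)·(−7) = 840 ≡ 8, so v_2 = 8^{−1} = 5 (mod 13).
  i = 3 (α = 10): (10−9)(10−4)(10−8)(10−11) = 1·6·2·(−1) = −12 ≡ 1, so v_3 = 1^{−1} = 1 (mod 13).
  i = 4 (α = 8): (8−9)(8−4)(8−10)(8−11) = (−1)·4·(−2)·(−3) = −24 ≡ 2, so v_4 = 2^{−1} = 7 (mod 13).
  i = 5 (α = 11): (11−9)(11−4)(11−10)(11−8) = 2·7·1·3 = 42 ≡ 3, so v_5 = 3^{−1} = 9 (mod 13).
  v = [4, 5, 1, 7, 9].
Step 2: syndromes of r = [4, 3, 2, 9, 7] (all sums mod 13).
  S_0 = Σ v_i r_i = 4·4 + 5·3 + 1·2 + 7·9 + 9·7 = 159 ≡ 3.
  S_1 = Σ v_i α_i r_i = 4·9·4 + 5·4·3 + 1·10·2 + 7·8·9 + 9·11·7 = 1421 ≡ 4.
  α_i^2 mod 13 = [3, 3, 9, 12, 4].
  S_2 = Σ v_i α_i^2 r_i = 4·3·4 + 5·3·3 + 1·9·2 + 7·12·9 + 9·4·7 = 1119 ≡ 1.
  S = (3, 4, 1) ≠ 0, so r is not a codeword (an error is present).
Step 3: locate the error. For a single error e at position i, S_ℓ = v_i·e·α_i^ℓ, so α_err = S_1/S_0.
  S_0^{−1} = 3^{−1} = 9 (mod 13), so α_err = 4·9 = 36 ≡ 10 = α_3. Error position i = 3.
  Consistency check: S_2/S_1 = 1·10 = 10 ≡ 10 = α_err ✓ (single-error assumption holds).
Step 4: error magnitude e = S_0/v_3 = S_0·∏_{j≠3}(α_3 − α_j) = 3·1 = 3 ≡ 3 (mod 13).
Step 5: correct position 3: c_3 = r_3 − e = 2 − 3 ≡ 12 (mod 13). Hence c = [4, 3, 12, 9, 7].
  Check: interpolating c through the α_i gives m(x) = 10 + 8·x (degree < 2) with m(α_i) = c_i for every i, so c is indeed a codeword.


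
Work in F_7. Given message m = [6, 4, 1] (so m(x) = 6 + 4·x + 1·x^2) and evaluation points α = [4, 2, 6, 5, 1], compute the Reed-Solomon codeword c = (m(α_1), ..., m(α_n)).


c = [3, 4, 3, 2, 4]

Message polynomial: m(x) = 6 + 4·x + 1·x^2 (mod 7).
For each evaluation point α_i, compute m(α_i) mod 7:
  α_1 = 4: Horner steps 1 → 1 → 3, so m(4) = 3.
  α_2 = 2: Horner steps 1 → 6 → 4, so m(2) = 4.
  α_3 = 6: Horner steps 1 → 3 → 3, so m(6) = 3.
  α_4 = 5: Horner steps 1 → 2 → 2, so m(5) = 2.
  α_5 = 1: Horner steps 1 → 5 → 4, so m(1) = 4.
Codeword c = [3, 4, 3, 2, 4] ∈ F_7^5.


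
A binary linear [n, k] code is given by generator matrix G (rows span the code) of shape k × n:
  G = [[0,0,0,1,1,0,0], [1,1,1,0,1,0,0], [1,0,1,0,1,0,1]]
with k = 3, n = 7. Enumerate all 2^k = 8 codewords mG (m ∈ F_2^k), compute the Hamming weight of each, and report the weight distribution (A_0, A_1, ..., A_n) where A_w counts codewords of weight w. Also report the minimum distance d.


Weight distribution: A_0 = 1, A_2 = 2, A_4 = 5. Minimum distance d = 2.

Enumerate all 2^3 = 8 messages m ∈ F_2^3.
For each, compute codeword c = mG in F_2^7, then tally its weight.
  m = 000 → c = 0000000, weight = 0.
  m = 100 → c = 0001100, weight = 2.
  m = 010 → c = 1110100, weight = 4.
  m = 110 → c = 1111000, weight = 4.
  m = 001 → c = 1010101, weight = 4.
  m = 101 → c = 1011001, weight = 4.
  m = 011 → c = 0100001, weight = 2.
  m = 111 → c = 0101101, weight = 4.
Tally weights:
  weight 0: 1 codewords.
  weight 2: 2 codewords.
  weight 4: 5 codewords.
Minimum distance d = smallest w > 0 with A_w > 0 = 2.
Sanity: Σ A_w = 8 = 2^3 = 8 ✓.


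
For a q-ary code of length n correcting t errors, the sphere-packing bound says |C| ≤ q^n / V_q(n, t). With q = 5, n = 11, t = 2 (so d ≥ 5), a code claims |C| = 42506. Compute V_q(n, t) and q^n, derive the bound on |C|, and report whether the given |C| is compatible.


V_q(n, t) = 925, q^n = 48828125, Hamming bound = 52787, |C| = 42506 ≤ bound (satisfied).

Step 1: Compute V_q(n, t) = Σ_{j=0}^2 C(n, j) (q−1)^j.
  j = 0: C(11,0)·(4)^0 = 1·1 = 1.
  j = 1: C(11,1)·(4)^1 = 11·4 = 44.
  j = 2: C(11,2)·(4)^2 = 55·16 = 880.
  V_q(n, t) = 1 + 44 + 880 = 925.
Step 2: q^n = 5^11 = 48828125.
Step 3: Hamming bound ⌊q^n / V_q(n,t)⌋ = ⌊48828125/925⌋ = 52787.
Step 4: Compare |C| = 42506 to 52787: satisfied.
The claimed |C| lies below the Hamming bound.


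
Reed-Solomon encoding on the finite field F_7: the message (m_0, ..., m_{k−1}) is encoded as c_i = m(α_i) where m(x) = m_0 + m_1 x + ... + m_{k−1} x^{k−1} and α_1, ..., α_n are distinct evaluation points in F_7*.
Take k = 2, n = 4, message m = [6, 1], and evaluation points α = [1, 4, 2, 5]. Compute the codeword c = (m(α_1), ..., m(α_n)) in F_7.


c = [0, 3, 1, 4]

Message polynomial: m(x) = 6 + 1·x (mod 7).
For each evaluation point α_i, compute m(α_i) mod 7:
  α_1 = 1: Horner steps 1 → 0, so m(1) = 0.
  α_2 = 4: Horner steps 1 → 3, so m(4) = 3.
  α_3 = 2: Horner steps 1 → 1, so m(2) = 1.
  α_4 = 5: Horner steps 1 → 4, so m(5) = 4.
Codeword c = [0, 3, 1, 4] ∈ F_7^4.


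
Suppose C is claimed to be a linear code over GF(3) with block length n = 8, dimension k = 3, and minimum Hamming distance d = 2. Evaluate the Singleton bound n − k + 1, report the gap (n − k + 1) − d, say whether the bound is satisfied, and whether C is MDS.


Singleton RHS = n − k + 1 = 6, slack = 4, bound satisfied, not MDS.

Singleton bound: d ≤ n − k + 1.
Here n = 8, k = 3, so n − k + 1 = 6.
Given d = 2, check d ≤ 6: YES.
Slack = (n − k + 1) − d = 4.
The code is NOT MDS (slack = 4 > 0).
Description: the claimed parameters are [8, 3, 2]_3; such a code would be non-MDS.


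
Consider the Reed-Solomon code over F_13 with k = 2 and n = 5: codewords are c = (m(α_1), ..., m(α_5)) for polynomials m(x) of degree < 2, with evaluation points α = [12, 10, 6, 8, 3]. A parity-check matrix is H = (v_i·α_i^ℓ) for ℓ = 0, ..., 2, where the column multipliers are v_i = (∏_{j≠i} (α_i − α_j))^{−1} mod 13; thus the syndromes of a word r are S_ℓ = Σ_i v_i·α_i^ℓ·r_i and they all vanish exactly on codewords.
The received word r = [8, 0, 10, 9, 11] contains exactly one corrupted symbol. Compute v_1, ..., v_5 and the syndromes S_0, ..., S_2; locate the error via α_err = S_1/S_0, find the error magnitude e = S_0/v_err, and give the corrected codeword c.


S = (2, 3, 11), error at position 4, error magnitude e = 4, c = [8, 0, 10, 5, 11].

Step 1: column multipliers v_i = (∏_{j≠i}(α_i − α_j))^{−1} mod 13.
  i = 1 (α = 12): (12−10)(12−6)(12−8)(12−3) = 2·6·4·9 = 432 ≡ 3, so v_1 = 3^{−1} = 9 (mod 13).
  i = 2 (α = 10): (10−12)(10−6)(10−8)(10−3) = (−2)·4·2·7 = −112 ≡ 5, so v_2 = 5^{−1} = 8 (mod 13).
  i = 3 (α = 6): (6−12)(6−10)(6−8)(6−3) = (−6)·(−4)·(−2)·3 = −144 ≡ 12, so v_3 = 12^{−1} = 12 (mod 13).
  i = 4 (α = 8): (8−12)(8−10)(8−6)(8−3) = (−4)·(−2)·2·5 = 80 ≡ 2, so v_4 = 2^{−1} = 7 (mod 13).
  i = 5 (α = 3): (3−12)(3−10)(3−6)(3−8) = (−9)·(−7)·(−3)·(−5) = 945 ≡ 9, so v_5 = 9^{−1} = 3 (mod 13).
  v = [9, 8, 12, 7, 3].
Step 2: syndromes of r = [8, 0, 10, 9, 11] (all sums mod 13).
  S_0 = Σ v_i r_i = 9·8 + 8·0 + 12·10 + 7·9 + 3·11 = 288 ≡ 2.
  S_1 = Σ v_i α_i r_i = 9·12·8 + 8·10·0 + 12·6·10 + 7·8·9 + 3·3·11 = 2187 ≡ 3.
  α_i^2 mod 13 = [1, 9, 10, 12, 9].
  S_2 = Σ v_i α_i^2 r_i = 9·1·8 + 8·9·0 + 12·10·10 + 7·12·9 + 3·9·11 = 2325 ≡ 11.
  S = (2, 3, 11) ≠ 0, so r is not a codeword (an error is present).
Step 3: locate the error. For a single error e at position i, S_ℓ = v_i·e·α_i^ℓ, so α_err = S_1/S_0.
  S_0^{−1} = 2^{−1} = 7 (mod 13), so α_err = 3·7 = 21 ≡ 8 = α_4. Error position i = 4.
  Consistency check: S_2/S_1 = 11·9 = 99 ≡ 8 = α_err ✓ (single-error assumption holds).
Step 4: error magnitude e = S_0/v_4 = S_0·∏_{j≠4}(α_4 − α_j) = 2·2 = 4 ≡ 4 (mod 13).
Step 5: correct position 4: c_4 = r_4 − e = 9 − 4 ≡ 5 (mod 13). Hence c = [8, 0, 10, 5, 11].
  Check: interpolating c through the α_i gives m(x) = 12 + 4·x (degree < 2) with m(α_i) = c_i for every i, so c is indeed a codeword.


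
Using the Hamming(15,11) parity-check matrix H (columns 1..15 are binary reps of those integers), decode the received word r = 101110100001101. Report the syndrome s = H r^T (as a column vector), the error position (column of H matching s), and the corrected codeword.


s = (1, 0, 1, 0)^T, error position = 10, corrected codeword c = 101110100101101

Compute s = H r^T mod 2 one row at a time:
  s_1 = 0 + 0 + 0 + 0 + 1 + 1 + 0 + 1 = 3 ≡ 1 (mod 2).
  s_2 = 1 + 1 + 0 + 1 + 1 + 1 + 0 + 1 = 6 ≡ 0 (mod 2).
  s_3 = 0 + 1 + 0 + 1 + 0 + 0 + 0 + 1 = 3 ≡ 1 (mod 2).
  s_4 = 1 + 1 + 1 + 1 + 0 + 0 + 1 + 1 = 6 ≡ 0 (mod 2).
s = (1, 0, 1, 0)^T — this equals column 10 of H (binary 1010), so error is at position 10.
Correct: flip bit 10 of r = 101110100001101 to get c = 101110100101101.


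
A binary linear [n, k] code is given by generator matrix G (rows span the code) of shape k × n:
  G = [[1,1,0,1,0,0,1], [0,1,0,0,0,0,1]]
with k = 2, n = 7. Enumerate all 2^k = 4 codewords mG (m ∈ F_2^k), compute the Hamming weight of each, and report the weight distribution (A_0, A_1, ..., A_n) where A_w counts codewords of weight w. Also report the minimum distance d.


Weight distribution: A_0 = 1, A_2 = 2, A_4 = 1. Minimum distance d = 2.

Enumerate all 2^2 = 4 messages m ∈ F_2^2.
For each, compute codeword c = mG in F_2^7, then tally its weight.
  m = 00 → c = 0000000, weight = 0.
  m = 10 → c = 1101001, weight = 4.
  m = 01 → c = 0100001, weight = 2.
  m = 11 → c = 1001000, weight = 2.
Tally weights:
  weight 0: 1 codewords.
  weight 2: 2 codewords.
  weight 4: 1 codewords.
Minimum distance d = smallest w > 0 with A_w > 0 = 2.
Sanity: Σ A_w = 4 = 2^2 = 4 ✓.


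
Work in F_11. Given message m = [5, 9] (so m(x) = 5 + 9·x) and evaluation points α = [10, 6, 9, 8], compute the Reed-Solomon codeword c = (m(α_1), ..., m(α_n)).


c = [7, 4, 9, 0]

Message polynomial: m(x) = 5 + 9·x (mod 11).
For each evaluation point α_i, compute m(α_i) mod 11:
  α_1 = 10: Horner steps 9 → 7, so m(10) = 7.
  α_2 = 6: Horner steps 9 → 4, so m(6) = 4.
  α_3 = 9: Horner steps 9 → 9, so m(9) = 9.
  α_4 = 8: Horner steps 9 → 0, so m(8) = 0.
Codeword c = [7, 4, 9, 0] ∈ F_11^4.


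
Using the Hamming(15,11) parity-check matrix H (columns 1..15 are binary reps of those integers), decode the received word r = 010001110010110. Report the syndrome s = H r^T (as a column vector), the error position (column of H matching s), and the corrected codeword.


s = (0, 0, 1, 1)^T, error position = 3, corrected codeword c = 011001110010110

Compute s = H r^T mod 2 one row at a time:
  s_1 = 1 + 0 + 0 + 1 + 0 + 1 + 1 + 0 = 4 ≡ 0 (mod 2).
  s_2 = 0 + 0 + 1 + 1 + 0 + 1 + 1 + 0 = 4 ≡ 0 (mod 2).
  s_3 = 1 + 0 + 1 + 1 + 0 + 1 + 1 + 0 = 5 ≡ 1 (mod 2).
  s_4 = 0 + 0 + 0 + 1 + 0 + 1 + 1 + 0 = 3 ≡ 1 (mod 2).
s = (0, 0, 1, 1)^T — this equals column 3 of H (binary 0011), so error is at position 3.
Correct: flip bit 3 of r = 010001110010110 to get c = 011001110010110.


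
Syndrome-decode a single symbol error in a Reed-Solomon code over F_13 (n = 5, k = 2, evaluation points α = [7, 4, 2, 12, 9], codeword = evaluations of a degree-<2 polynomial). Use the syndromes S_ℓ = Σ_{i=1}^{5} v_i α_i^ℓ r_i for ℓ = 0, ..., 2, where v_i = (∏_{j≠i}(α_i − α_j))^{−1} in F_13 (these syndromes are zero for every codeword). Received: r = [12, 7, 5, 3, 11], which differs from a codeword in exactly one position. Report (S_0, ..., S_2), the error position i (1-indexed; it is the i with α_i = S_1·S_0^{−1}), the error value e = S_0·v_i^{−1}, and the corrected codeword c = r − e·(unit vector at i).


S = (8, 3, 6), error at position 3, error magnitude e = 10, c = [12, 7, 8, 3, 11].

Step 1: column multipliers v_i = (∏_{j≠i}(α_i − α_j))^{−1} mod 13.
  i = 1 (α = 7): (7−4)(7−2)(7−12)(7−9) = 3·5·(−5)·(−2) = 150 ≡ 7, so v_1 = 7^{−1} = 2 (mod 13).
  i = 2 (α = 4): (4−7)(4−2)(4−12)(4−9) = (−3)·2·(−8)·(−5) = −240 ≡ 7, so v_2 = 7^{−1} = 2 (mod 13).
  i = 3 (α = 2): (2−7)(2−4)(2−12)(2−9) = (−5)·(−2)·(−10)·(−7) = 700 ≡ 11, so v_3 = 11^{−1} = 6 (mod 13).
  i = 4 (α = 12): (12−7)(12−4)(12−2)(12−9) = 5·8·10·3 = 1200 ≡ 4, so v_4 = 4^{−1} = 10 (mod 13).
  i = 5 (α = 9): (9−7)(9−4)(9−2)(9−12) = 2·5·7·(−3) = −210 ≡ 11, so v_5 = 11^{−1} = 6 (mod 13).
  v = [2, 2, 6, 10, 6].
Step 2: syndromes of r = [12, 7, 5, 3, 11] (all sums mod 13).
  S_0 = Σ v_i r_i = 2·12 + 2·7 + 6·5 + 10·3 + 6·11 = 164 ≡ 8.
  S_1 = Σ v_i α_i r_i = 2·7·12 + 2·4·7 + 6·2·5 + 10·12·3 + 6·9·11 = 1238 ≡ 3.
  α_i^2 mod 13 = [10, 3, 4, 1, 3].
  S_2 = Σ v_i α_i^2 r_i = 2·10·12 + 2·3·7 + 6·4·5 + 10·1·3 + 6·3·11 = 630 ≡ 6.
  S = (8, 3, 6) ≠ 0, so r is not a codeword (an error is present).
Step 3: locate the error. For a single error e at position i, S_ℓ = v_i·e·α_i^ℓ, so α_err = S_1/S_0.
  S_0^{−1} = 8^{−1} = 5 (mod 13), so α_err = 3·5 = 15 ≡ 2 = α_3. Error position i = 3.
  Consistency check: S_2/S_1 = 6·9 = 54 ≡ 2 = α_err ✓ (single-error assumption holds).
Step 4: error magnitude e = S_0/v_3 = S_0·∏_{j≠3}(α_3 − α_j) = 8·11 = 88 ≡ 10 (mod 13).
Step 5: correct position 3: c_3 = r_3 − e = 5 − 10 ≡ 8 (mod 13). Hence c = [12, 7, 8, 3, 11].
  Check: interpolating c through the α_i gives m(x) = 9 + 6·x (degree < 2) with m(α_i) = c_i for every i, so c is indeed a codeword.


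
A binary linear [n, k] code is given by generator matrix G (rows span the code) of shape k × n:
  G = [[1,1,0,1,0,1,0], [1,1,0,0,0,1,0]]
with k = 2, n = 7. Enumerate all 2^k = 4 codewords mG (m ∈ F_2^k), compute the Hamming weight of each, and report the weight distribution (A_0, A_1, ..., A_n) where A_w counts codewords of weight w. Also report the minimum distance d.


Weight distribution: A_0 = 1, A_1 = 1, A_3 = 1, A_4 = 1. Minimum distance d = 1.

Enumerate all 2^2 = 4 messages m ∈ F_2^2.
For each, compute codeword c = mG in F_2^7, then tally its weight.
  m = 00 → c = 0000000, weight = 0.
  m = 10 → c = 1101010, weight = 4.
  m = 01 → c = 1100010, weight = 3.
  m = 11 → c = 0001000, weight = 1.
Tally weights:
  weight 0: 1 codewords.
  weight 1: 1 codewords.
  weight 3: 1 codewords.
  weight 4: 1 codewords.
Minimum distance d = smallest w > 0 with A_w > 0 = 1.
Sanity: Σ A_w = 4 = 2^2 = 4 ✓.


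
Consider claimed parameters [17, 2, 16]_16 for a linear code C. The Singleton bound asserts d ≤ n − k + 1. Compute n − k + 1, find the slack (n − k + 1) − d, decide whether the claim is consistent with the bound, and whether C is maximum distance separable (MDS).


Singleton RHS = n − k + 1 = 16, slack = 0, bound satisfied, MDS.

Singleton bound: d ≤ n − k + 1.
Here n = 17, k = 2, so n − k + 1 = 16.
Given d = 16, check d ≤ 16: YES.
Slack = (n − k + 1) − d = 0.
The code is MDS (slack = 0).
Description: the claimed parameters are [17, 2, 16]_16; such a code would be MDS (meets Singleton bound).


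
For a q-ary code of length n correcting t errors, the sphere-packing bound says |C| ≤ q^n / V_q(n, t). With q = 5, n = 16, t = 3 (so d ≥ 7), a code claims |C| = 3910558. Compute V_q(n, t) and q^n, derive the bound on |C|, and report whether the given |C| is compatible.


V_q(n, t) = 37825, q^n = 152587890625, Hamming bound = 4034048, |C| = 3910558 ≤ bound (satisfied).

Step 1: Compute V_q(n, t) = Σ_{j=0}^3 C(n, j) (q−1)^j.
  j = 0: C(16,0)·(4)^0 = 1·1 = 1.
  j = 1: C(16,1)·(4)^1 = 16·4 = 64.
  j = 2: C(16,2)·(4)^2 = 120·16 = 1920.
  j = 3: C(16,3)·(4)^3 = 560·64 = 35840.
  V_q(n, t) = 1 + 64 + 1920 + 35840 = 37825.
Step 2: q^n = 5^16 = 152587890625.
Step 3: Hamming bound ⌊q^n / V_q(n,t)⌋ = ⌊152587890625/37825⌋ = 4034048.
Step 4: Compare |C| = 3910558 to 4034048: satisfied.
The claimed |C| lies below the Hamming bound.


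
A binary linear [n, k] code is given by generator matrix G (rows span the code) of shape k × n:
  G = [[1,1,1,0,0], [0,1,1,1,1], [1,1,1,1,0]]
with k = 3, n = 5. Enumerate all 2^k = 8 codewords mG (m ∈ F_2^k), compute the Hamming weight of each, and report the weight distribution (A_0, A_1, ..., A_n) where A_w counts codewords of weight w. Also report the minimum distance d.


Weight distribution: A_0 = 1, A_1 = 1, A_2 = 1, A_3 = 3, A_4 = 2. Minimum distance d = 1.

Enumerate all 2^3 = 8 messages m ∈ F_2^3.
For each, compute codeword c = mG in F_2^5, then tally its weight.
  m = 000 → c = 00000, weight = 0.
  m = 100 → c = 11100, weight = 3.
  m = 010 → c = 01111, weight = 4.
  m = 110 → c = 10011, weight = 3.
  m = 001 → c = 11110, weight = 4.
  m = 101 → c = 00010, weight = 1.
  m = 011 → c = 10001, weight = 2.
  m = 111 → c = 01101, weight = 3.
Tally weights:
  weight 0: 1 codewords.
  weight 1: 1 codewords.
  weight 2: 1 codewords.
  weight 3: 3 codewords.
  weight 4: 2 codewords.
Minimum distance d = smallest w > 0 with A_w > 0 = 1.
Sanity: Σ A_w = 8 = 2^3 = 8 ✓.


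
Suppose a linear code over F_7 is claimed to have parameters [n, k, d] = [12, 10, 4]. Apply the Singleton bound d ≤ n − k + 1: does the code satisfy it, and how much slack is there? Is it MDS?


Singleton RHS = n − k + 1 = 3, slack = -1, bound violated (no such code; not MDS).

Singleton bound: d ≤ n − k + 1.
Here n = 12, k = 10, so n − k + 1 = 3.
Given d = 4, check d ≤ 3: NO.
Slack = (n − k + 1) − d = -1.
The slack is negative: d = 4 exceeds n − k + 1 = 3 by 1, so the Singleton bound is violated and no linear [12, 10, 4]_7 code can exist. In particular it is not MDS (MDS requires d = n − k + 1 exactly).
Description: the claimed parameters are [12, 10, 4]_7; such a code would be impossible (violates the Singleton bound).


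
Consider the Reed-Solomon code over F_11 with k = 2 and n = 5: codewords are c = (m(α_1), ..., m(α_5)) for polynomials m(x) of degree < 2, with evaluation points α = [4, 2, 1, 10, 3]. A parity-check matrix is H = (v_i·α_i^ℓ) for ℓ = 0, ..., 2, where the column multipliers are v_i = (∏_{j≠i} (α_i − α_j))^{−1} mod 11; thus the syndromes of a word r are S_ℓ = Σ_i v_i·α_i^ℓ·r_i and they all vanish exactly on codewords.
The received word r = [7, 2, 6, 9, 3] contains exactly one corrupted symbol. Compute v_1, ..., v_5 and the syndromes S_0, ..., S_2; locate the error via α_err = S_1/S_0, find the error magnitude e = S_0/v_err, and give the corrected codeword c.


S = (6, 1, 2), error at position 2, error magnitude e = 3, c = [7, 10, 6, 9, 3].

Step 1: column multipliers v_i = (∏_{j≠i}(α_i − α_j))^{−1} mod 11.
  i = 1 (α = 4): (4−2)(4−1)(4−10)(4−3) = 2·3·(−6)·1 = −36 ≡ 8, so v_1 = 8^{−1} = 7 (mod 11).
  i = 2 (α = 2): (2−4)(2−1)(2−10)(2−3) = (−2)·1·(−8)·(−1) = −16 ≡ 6, so v_2 = 6^{−1} = 2 (mod 11).
  i = 3 (α = 1): (1−4)(1−2)(1−10)(1−3) = (−3)·(−1)·(−9)·(−2) = 54 ≡ 10, so v_3 = 10^{−1} = 10 (mod 11).
  i = 4 (α = 10): (10−4)(10−2)(10−1)(10−3) = 6·8·9·7 = 3024 ≡ 10, so v_4 = 10^{−1} = 10 (mod 11).
  i = 5 (α = 3): (3−4)(3−2)(3−1)(3−10) = (−1)·1·2·(−7) = 14 ≡ 3, so v_5 = 3^{−1} = 4 (mod 11).
  v = [7, 2, 10, 10, 4].
Step 2: syndromes of r = [7, 2, 6, 9, 3] (all sums mod 11).
  S_0 = Σ v_i r_i = 7·7 + 2·2 + 10·6 + 10·9 + 4·3 = 215 ≡ 6.
  S_1 = Σ v_i α_i r_i = 7·4·7 + 2·2·2 + 10·1·6 + 10·10·9 + 4·3·3 = 1200 ≡ 1.
  α_i^2 mod 11 = [5, 4, 1, 1, 9].
  S_2 = Σ v_i α_i^2 r_i = 7·5·7 + 2·4·2 + 10·1·6 + 10·1·9 + 4·9·3 = 519 ≡ 2.
  S = (6, 1, 2) ≠ 0, so r is not a codeword (an error is present).
Step 3: locate the error. For a single error e at position i, S_ℓ = v_i·e·α_i^ℓ, so α_err = S_1/S_0.
  S_0^{−1} = 6^{−1} = 2 (mod 11), so α_err = 1·2 = 2 ≡ 2 = α_2. Error position i = 2.
  Consistency check: S_2/S_1 = 2·1 = 2 ≡ 2 = α_err ✓ (single-error assumption holds).
Step 4: error magnitude e = S_0/v_2 = S_0·∏_{j≠2}(α_2 − α_j) = 6·6 = 36 ≡ 3 (mod 11).
Step 5: correct position 2: c_2 = r_2 − e = 2 − 3 ≡ 10 (mod 11). Hence c = [7, 10, 6, 9, 3].
  Check: interpolating c through the α_i gives m(x) = 2 + 4·x (degree < 2) with m(α_i) = c_i for every i, so c is indeed a codeword.


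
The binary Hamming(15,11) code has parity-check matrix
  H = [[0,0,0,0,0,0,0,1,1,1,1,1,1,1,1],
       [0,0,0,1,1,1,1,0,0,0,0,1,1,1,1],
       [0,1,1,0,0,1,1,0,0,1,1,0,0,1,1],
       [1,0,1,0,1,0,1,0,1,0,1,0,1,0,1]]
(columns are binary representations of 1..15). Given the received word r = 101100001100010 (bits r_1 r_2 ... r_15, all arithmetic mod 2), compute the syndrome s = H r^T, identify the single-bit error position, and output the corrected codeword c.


s = (1, 0, 1, 1)^T, error position = 11, corrected codeword c = 101100001110010

Compute s = H r^T mod 2 one row at a time:
  s_1 = 0 + 1 + 1 + 0 + 0 + 0 + 1 + 0 = 3 ≡ 1 (mod 2).
  s_2 = 1 + 0 + 0 + 0 + 0 + 0 + 1 + 0 = 2 ≡ 0 (mod 2).
  s_3 = 0 + 1 + 0 + 0 + 1 + 0 + 1 + 0 = 3 ≡ 1 (mod 2).
  s_4 = 1 + 1 + 0 + 0 + 1 + 0 + 0 + 0 = 3 ≡ 1 (mod 2).
s = (1, 0, 1, 1)^T — this equals column 11 of H (binary 1011), so error is at position 11.
Correct: flip bit 11 of r = 101100001100010 to get c = 101100001110010.


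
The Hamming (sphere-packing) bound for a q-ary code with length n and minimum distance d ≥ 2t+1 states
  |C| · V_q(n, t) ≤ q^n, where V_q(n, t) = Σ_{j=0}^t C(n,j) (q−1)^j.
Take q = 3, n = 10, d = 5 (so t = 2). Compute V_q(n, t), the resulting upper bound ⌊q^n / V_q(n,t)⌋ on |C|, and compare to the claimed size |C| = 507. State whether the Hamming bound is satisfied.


V_q(n, t) = 201, q^n = 59049, Hamming bound = 293, |C| = 507 > bound (violated).

Step 1: Compute V_q(n, t) = Σ_{j=0}^2 C(n, j) (q−1)^j.
  j = 0: C(10,0)·(2)^0 = 1·1 = 1.
  j = 1: C(10,1)·(2)^1 = 10·2 = 20.
  j = 2: C(10,2)·(2)^2 = 45·4 = 180.
  V_q(n, t) = 1 + 20 + 180 = 201.
Step 2: q^n = 3^10 = 59049.
Step 3: Hamming bound ⌊q^n / V_q(n,t)⌋ = ⌊59049/201⌋ = 293.
Step 4: Compare |C| = 507 to 293: violated.
The claimed |C| lies above the Hamming bound, so no 3-ary code of length 10 with d ≥ 5 can have 507 codewords.


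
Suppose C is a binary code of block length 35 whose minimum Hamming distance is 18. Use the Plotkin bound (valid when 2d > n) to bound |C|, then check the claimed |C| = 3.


Plotkin bound M ≤ 36; given |C| = 3 ≤ bound (satisfied).

Check applicability: 2d = 36, n = 35.
2d − n = 1 > 0, so Plotkin applies.
Compute d/(2d−n) = 18/1 ≈ 18.0000.
⌊d/(2d−n)⌋ = 18.
Plotkin bound: M ≤ 2·18 = 36.
Given |C| = 3, check: satisfied.
This |C| is below the Plotkin bound.


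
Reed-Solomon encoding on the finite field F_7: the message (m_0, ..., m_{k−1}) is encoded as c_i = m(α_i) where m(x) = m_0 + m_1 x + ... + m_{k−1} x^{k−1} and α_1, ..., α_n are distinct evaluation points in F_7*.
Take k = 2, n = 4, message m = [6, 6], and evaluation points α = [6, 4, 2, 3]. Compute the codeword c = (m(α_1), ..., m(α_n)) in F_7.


c = [0, 2, 4, 3]

Message polynomial: m(x) = 6 + 6·x (mod 7).
For each evaluation point α_i, compute m(α_i) mod 7:
  α_1 = 6: Horner steps 6 → 0, so m(6) = 0.
  α_2 = 4: Horner steps 6 → 2, so m(4) = 2.
  α_3 = 2: Horner steps 6 → 4, so m(2) = 4.
  α_4 = 3: Horner steps 6 → 3, so m(3) = 3.
Codeword c = [0, 2, 4, 3] ∈ F_7^4.
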